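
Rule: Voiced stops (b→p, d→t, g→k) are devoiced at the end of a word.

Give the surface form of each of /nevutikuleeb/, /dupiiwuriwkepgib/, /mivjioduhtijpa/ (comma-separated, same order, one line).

/nevutikuleeb/: /b/ is a voiced stop in word-final position, so it devoices to [p]. → [nevutikuleep].
/dupiiwuriwkepgib/: /b/ is a voiced stop in word-final position, so it devoices to [p]. → [dupiiwuriwkepgip].
/mivjioduhtijpa/: the rule's environment is not met; surfaces unchanged as [mivjioduhtijpa].

nevutikuleep, dupiiwuriwkepgip, mivjioduhtijpa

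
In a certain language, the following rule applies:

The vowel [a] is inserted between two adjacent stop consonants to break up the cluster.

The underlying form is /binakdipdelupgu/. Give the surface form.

binakadipadelupagu

/k/ and /d/ form a stop–stop cluster, so [a] is inserted between them.
/p/ and /d/ form a stop–stop cluster, so [a] is inserted between them.
/p/ and /g/ form a stop–stop cluster, so [a] is inserted between them.
Surface form: [binakadipadelupagu].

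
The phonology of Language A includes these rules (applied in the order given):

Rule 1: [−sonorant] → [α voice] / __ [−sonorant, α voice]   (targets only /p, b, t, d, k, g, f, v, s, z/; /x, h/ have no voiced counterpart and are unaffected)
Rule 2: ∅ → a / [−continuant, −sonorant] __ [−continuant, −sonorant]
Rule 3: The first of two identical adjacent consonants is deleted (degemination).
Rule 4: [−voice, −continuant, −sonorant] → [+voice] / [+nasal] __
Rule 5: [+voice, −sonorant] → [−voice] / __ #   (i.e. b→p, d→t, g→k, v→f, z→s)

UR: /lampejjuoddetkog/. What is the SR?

Rule 1 (regressive voicing assimilation): no segment meets the environment; /lampejjuoddetkog/ is unchanged.
Rule 2 (stop-cluster a-epenthesis): /d/ and /d/ form a stop–stop cluster, so [a] is inserted between them. /t/ and /k/ form a stop–stop cluster, so [a] is inserted between them. /lampejjuoddetkog/ → lampejjuodadetakog.
Rule 3 (degemination): /jj/ is a geminate; the first /j/ deletes. /lampejjuodadetakog/ → lampejuodadetakog.
Rule 4 (post-nasal voicing): /p/ is a voiceless stop immediately after the nasal /m/, so it voices to [b]. /lampejuodadetakog/ → lambejuodadetakog.
Rule 5 (final devoicing): /g/ is a voiced obstruent in word-final position, so it devoices to [k]. /lambejuodadetakog/ → lambejuodadetakok.

lambejuodadetakok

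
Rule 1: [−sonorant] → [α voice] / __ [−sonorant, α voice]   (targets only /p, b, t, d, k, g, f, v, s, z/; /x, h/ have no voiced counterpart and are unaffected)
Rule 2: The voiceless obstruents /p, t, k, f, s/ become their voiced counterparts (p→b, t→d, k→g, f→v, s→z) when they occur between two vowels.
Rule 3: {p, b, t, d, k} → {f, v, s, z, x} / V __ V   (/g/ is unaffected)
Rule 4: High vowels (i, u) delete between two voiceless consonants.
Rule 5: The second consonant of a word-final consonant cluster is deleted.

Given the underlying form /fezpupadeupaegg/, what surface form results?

Rule 1 (regressive voicing assimilation): /z/ precedes the voiceless obstruent /p/, so it devoices to [s] by assimilation. /fezpupadeupaegg/ → fespupadeupaegg.
Rule 2 (intervocalic voicing): /p/ is a voiceless obstruent between vowels /u/ and /a/, so it voices to [b]. /p/ is a voiceless obstruent between vowels /u/ and /a/, so it voices to [b]. /fespupadeupaegg/ → fespubadeubaegg.
Rule 3 (intervocalic spirantization): /b/ is a stop between vowels /u/ and /a/, so it spirantizes to the fricative [v]. /d/ is a stop between vowels /a/ and /e/, so it spirantizes to the fricative [z]. /b/ is a stop between vowels /u/ and /a/, so it spirantizes to the fricative [v]. /fespubadeubaegg/ → fespuvazeuvaegg.
Rule 4 (high vowel syncope): no segment meets the environment; /fespuvazeuvaegg/ is unchanged.
Rule 5 (final cluster simplification): /g/ is the second consonant of a word-final cluster /gg/, so it deletes. /fespuvazeuvaegg/ → fespuvazeuvaeg.

fespuvazeuvaeg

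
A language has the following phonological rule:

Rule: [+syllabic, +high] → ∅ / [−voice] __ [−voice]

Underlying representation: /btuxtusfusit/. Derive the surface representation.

btxtsfst

/u/ is a high vowel flanked by voiceless consonants /t/ and /x/, so it deletes.
/u/ is a high vowel flanked by voiceless consonants /t/ and /s/, so it deletes.
/u/ is a high vowel flanked by voiceless consonants /f/ and /s/, so it deletes.
/i/ is a high vowel flanked by voiceless consonants /s/ and /t/, so it deletes.
Surface form: [btxtsfst].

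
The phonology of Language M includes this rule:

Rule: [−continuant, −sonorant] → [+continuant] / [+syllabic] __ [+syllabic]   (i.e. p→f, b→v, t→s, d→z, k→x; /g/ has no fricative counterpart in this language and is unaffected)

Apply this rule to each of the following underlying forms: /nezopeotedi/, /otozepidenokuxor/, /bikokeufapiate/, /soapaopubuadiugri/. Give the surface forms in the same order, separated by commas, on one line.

/nezopeotedi/: /p/ is a stop between vowels /o/ and /e/, so it spirantizes to the fricative [f]. /t/ is a stop between vowels /o/ and /e/, so it spirantizes to the fricative [s]. /d/ is a stop between vowels /e/ and /i/, so it spirantizes to the fricative [z]. → [nezofeosezi].
/otozepidenokuxor/: /t/ is a stop between vowels /o/ and /o/, so it spirantizes to the fricative [s]. /p/ is a stop between vowels /e/ and /i/, so it spirantizes to the fricative [f]. /d/ is a stop between vowels /i/ and /e/, so it spirantizes to the fricative [z]. /k/ is a stop between vowels /o/ and /u/, so it spirantizes to the fricative [x]. → [osozefizenoxuxor].
/bikokeufapiate/: /k/ is a stop between vowels /i/ and /o/, so it spirantizes to the fricative [x]. /k/ is a stop between vowels /o/ and /e/, so it spirantizes to the fricative [x]. /p/ is a stop between vowels /a/ and /i/, so it spirantizes to the fricative [f]. /t/ is a stop between vowels /a/ and /e/, so it spirantizes to the fricative [s]. → [bixoxeufafiase].
/soapaopubuadiugri/: /p/ is a stop between vowels /a/ and /a/, so it spirantizes to the fricative [f]. /p/ is a stop between vowels /o/ and /u/, so it spirantizes to the fricative [f]. /b/ is a stop between vowels /u/ and /u/, so it spirantizes to the fricative [v]. /d/ is a stop between vowels /a/ and /i/, so it spirantizes to the fricative [z]. → [soafaofuvuaziugri].

nezofeosezi, osozefizenoxuxor, bixoxeufafiase, soafaofuvuaziugri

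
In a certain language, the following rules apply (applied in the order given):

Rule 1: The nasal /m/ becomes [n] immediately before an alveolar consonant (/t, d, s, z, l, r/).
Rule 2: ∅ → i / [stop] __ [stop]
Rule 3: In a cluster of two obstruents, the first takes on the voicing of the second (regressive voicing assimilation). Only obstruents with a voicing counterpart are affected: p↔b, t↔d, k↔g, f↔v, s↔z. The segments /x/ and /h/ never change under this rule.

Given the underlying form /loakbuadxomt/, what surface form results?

loakibuatxont

Rule 1 (nasal place assimilation): /m/ precedes the alveolar consonant /t/, so it assimilates in place to [n]. /loakbuadxomt/ → loakbuadxont.
Rule 2 (stop-cluster i-epenthesis): /k/ and /b/ form a stop–stop cluster, so [i] is inserted between them. /loakbuadxont/ → loakibuadxont.
Rule 3 (regressive voicing assimilation): /d/ precedes the voiceless obstruent /x/, so it devoices to [t] by assimilation. /loakibuadxont/ → loakibuatxont.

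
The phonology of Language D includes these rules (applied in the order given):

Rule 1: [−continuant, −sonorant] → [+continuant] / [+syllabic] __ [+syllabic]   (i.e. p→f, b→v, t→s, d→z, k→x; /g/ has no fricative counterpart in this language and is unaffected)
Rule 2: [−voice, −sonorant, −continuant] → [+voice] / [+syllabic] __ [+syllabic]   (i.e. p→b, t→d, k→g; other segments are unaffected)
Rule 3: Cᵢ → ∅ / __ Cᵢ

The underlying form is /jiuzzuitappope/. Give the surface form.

Rule 1 (intervocalic spirantization): /t/ is a stop between vowels /i/ and /a/, so it spirantizes to the fricative [s]. /p/ is a stop between vowels /o/ and /e/, so it spirantizes to the fricative [f]. /jiuzzuitappope/ → jiuzzuisappofe.
Rule 2 (intervocalic voicing): no segment meets the environment; /jiuzzuisappofe/ is unchanged.
Rule 3 (degemination): /zz/ is a geminate; the first /z/ deletes. /pp/ is a geminate; the first /p/ deletes. /jiuzzuisappofe/ → jiuzuisapofe.

jiuzuisapofe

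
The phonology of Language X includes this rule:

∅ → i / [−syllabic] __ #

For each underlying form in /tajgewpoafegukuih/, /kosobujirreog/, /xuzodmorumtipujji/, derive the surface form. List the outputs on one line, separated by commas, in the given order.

tajgewpoafegukuihi, kosobujirreogi, xuzodmorumtipujji

/tajgewpoafegukuih/: the form ends in the consonant /h/, so [i] is inserted word-finally. → [tajgewpoafegukuihi].
/kosobujirreog/: the form ends in the consonant /g/, so [i] is inserted word-finally. → [kosobujirreogi].
/xuzodmorumtipujji/: the rule's environment is not met; surfaces unchanged as [xuzodmorumtipujji].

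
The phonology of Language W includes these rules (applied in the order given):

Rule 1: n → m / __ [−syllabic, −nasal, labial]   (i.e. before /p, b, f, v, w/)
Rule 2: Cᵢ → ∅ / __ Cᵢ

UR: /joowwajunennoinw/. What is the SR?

joowajunenoimw

Rule 1 (nasal place assimilation): /n/ precedes the labial consonant /w/, so it assimilates in place to [m]. /joowwajunennoinw/ → joowwajunennoimw.
Rule 2 (degemination): /ww/ is a geminate; the first /w/ deletes. /nn/ is a geminate; the first /n/ deletes. /joowwajunennoimw/ → joowajunenoimw.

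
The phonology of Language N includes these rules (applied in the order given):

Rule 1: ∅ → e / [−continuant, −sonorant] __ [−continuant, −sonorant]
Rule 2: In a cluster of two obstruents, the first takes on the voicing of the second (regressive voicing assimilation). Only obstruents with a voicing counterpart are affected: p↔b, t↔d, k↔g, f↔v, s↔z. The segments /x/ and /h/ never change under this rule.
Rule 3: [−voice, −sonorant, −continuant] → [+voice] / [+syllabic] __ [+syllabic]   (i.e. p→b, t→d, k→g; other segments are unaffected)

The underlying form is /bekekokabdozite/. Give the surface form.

Rule 1 (stop-cluster e-epenthesis): /b/ and /d/ form a stop–stop cluster, so [e] is inserted between them. /bekekokabdozite/ → bekekokabedozite.
Rule 2 (regressive voicing assimilation): no segment meets the environment; /bekekokabedozite/ is unchanged.
Rule 3 (intervocalic voicing): /k/ is a voiceless stop between vowels /e/ and /e/, so it voices to [g]. /k/ is a voiceless stop between vowels /e/ and /o/, so it voices to [g]. /k/ is a voiceless stop between vowels /o/ and /a/, so it voices to [g]. /t/ is a voiceless stop between vowels /i/ and /e/, so it voices to [d]. /bekekokabedozite/ → begegogabedozide.

begegogabedozide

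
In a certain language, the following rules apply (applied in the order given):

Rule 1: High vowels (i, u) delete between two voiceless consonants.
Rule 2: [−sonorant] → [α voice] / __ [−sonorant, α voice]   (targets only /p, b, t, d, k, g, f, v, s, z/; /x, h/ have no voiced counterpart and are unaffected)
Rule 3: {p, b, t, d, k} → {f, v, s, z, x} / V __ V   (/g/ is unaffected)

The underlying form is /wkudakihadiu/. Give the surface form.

Rule 1 (high vowel syncope): /i/ is a high vowel flanked by voiceless consonants /k/ and /h/, so it deletes. /wkudakihadiu/ → wkudakhadiu.
Rule 2 (regressive voicing assimilation): no segment meets the environment; /wkudakhadiu/ is unchanged.
Rule 3 (intervocalic spirantization): /d/ is a stop between vowels /u/ and /a/, so it spirantizes to the fricative [z]. /d/ is a stop between vowels /a/ and /i/, so it spirantizes to the fricative [z]. /wkudakhadiu/ → wkuzakhaziu.

wkuzakhaziu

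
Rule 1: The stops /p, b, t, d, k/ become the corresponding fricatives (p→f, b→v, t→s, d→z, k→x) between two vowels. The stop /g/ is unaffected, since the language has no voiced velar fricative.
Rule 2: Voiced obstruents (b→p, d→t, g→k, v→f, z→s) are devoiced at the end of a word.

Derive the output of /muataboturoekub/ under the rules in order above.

muasavosuroexup

Rule 1 (intervocalic spirantization): /t/ is a stop between vowels /a/ and /a/, so it spirantizes to the fricative [s]. /b/ is a stop between vowels /a/ and /o/, so it spirantizes to the fricative [v]. /t/ is a stop between vowels /o/ and /u/, so it spirantizes to the fricative [s]. /k/ is a stop between vowels /e/ and /u/, so it spirantizes to the fricative [x]. /muataboturoekub/ → muasavosuroexub.
Rule 2 (final devoicing): /b/ is a voiced obstruent in word-final position, so it devoices to [p]. /muasavosuroexub/ → muasavosuroexup.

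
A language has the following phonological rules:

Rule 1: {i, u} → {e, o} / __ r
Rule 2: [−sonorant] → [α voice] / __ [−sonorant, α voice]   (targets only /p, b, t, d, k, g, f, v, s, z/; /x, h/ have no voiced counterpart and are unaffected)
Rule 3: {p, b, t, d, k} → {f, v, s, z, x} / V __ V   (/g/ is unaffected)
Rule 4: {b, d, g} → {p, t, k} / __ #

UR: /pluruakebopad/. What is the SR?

Rule 1 (pre-rhotic lowering): /u/ is a high vowel immediately before /r/, so it lowers to [o]. /pluruakebopad/ → ploruakebopad.
Rule 2 (regressive voicing assimilation): no segment meets the environment; /ploruakebopad/ is unchanged.
Rule 3 (intervocalic spirantization): /k/ is a stop between vowels /a/ and /e/, so it spirantizes to the fricative [x]. /b/ is a stop between vowels /e/ and /o/, so it spirantizes to the fricative [v]. /p/ is a stop between vowels /o/ and /a/, so it spirantizes to the fricative [f]. /ploruakebopad/ → ploruaxevofad.
Rule 4 (final devoicing): /d/ is a voiced stop in word-final position, so it devoices to [t]. /ploruaxevofad/ → ploruaxevofat.

ploruaxevofat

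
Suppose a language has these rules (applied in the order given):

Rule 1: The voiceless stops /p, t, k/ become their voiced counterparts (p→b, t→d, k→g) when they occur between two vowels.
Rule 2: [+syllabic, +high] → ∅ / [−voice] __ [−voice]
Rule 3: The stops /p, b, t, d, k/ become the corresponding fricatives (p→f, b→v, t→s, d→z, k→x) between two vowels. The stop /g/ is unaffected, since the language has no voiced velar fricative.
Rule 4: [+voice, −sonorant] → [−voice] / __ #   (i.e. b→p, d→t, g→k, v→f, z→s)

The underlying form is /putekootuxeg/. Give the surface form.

Rule 1 (intervocalic voicing): /t/ is a voiceless stop between vowels /u/ and /e/, so it voices to [d]. /k/ is a voiceless stop between vowels /e/ and /o/, so it voices to [g]. /t/ is a voiceless stop between vowels /o/ and /u/, so it voices to [d]. /putekootuxeg/ → pudegooduxeg.
Rule 2 (high vowel syncope): no segment meets the environment; /pudegooduxeg/ is unchanged.
Rule 3 (intervocalic spirantization): /d/ is a stop between vowels /u/ and /e/, so it spirantizes to the fricative [z]. /d/ is a stop between vowels /o/ and /u/, so it spirantizes to the fricative [z]. /pudegooduxeg/ → puzegoozuxeg.
Rule 4 (final devoicing): /g/ is a voiced obstruent in word-final position, so it devoices to [k]. /puzegoozuxeg/ → puzegoozuxek.

puzegoozuxek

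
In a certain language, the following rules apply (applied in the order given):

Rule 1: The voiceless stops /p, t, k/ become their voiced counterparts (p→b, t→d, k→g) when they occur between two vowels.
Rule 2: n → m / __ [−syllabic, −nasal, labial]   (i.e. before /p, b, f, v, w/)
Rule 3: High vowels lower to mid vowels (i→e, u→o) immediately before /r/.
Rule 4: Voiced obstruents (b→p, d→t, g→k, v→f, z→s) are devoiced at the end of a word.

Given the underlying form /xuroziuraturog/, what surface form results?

Rule 1 (intervocalic voicing): /t/ is a voiceless stop between vowels /a/ and /u/, so it voices to [d]. /xuroziuraturog/ → xuroziuradurog.
Rule 2 (nasal place assimilation): no segment meets the environment; /xuroziuradurog/ is unchanged.
Rule 3 (pre-rhotic lowering): /u/ is a high vowel immediately before /r/, so it lowers to [o]. /u/ is a high vowel immediately before /r/, so it lowers to [o]. /u/ is a high vowel immediately before /r/, so it lowers to [o]. /xuroziuradurog/ → xorozioradorog.
Rule 4 (final devoicing): /g/ is a voiced obstruent in word-final position, so it devoices to [k]. /xorozioradorog/ → xorozioradorok.

xorozioradorok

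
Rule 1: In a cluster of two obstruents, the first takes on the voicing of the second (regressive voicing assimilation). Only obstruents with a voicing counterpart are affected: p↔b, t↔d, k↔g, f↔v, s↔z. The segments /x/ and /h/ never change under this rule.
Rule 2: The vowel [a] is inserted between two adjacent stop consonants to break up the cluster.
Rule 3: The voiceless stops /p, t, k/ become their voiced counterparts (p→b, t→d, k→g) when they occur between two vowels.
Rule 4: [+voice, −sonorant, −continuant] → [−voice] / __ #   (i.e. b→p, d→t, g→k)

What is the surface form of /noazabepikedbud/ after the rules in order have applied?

Rule 1 (regressive voicing assimilation): no segment meets the environment; /noazabepikedbud/ is unchanged.
Rule 2 (stop-cluster a-epenthesis): /d/ and /b/ form a stop–stop cluster, so [a] is inserted between them. /noazabepikedbud/ → noazabepikedabud.
Rule 3 (intervocalic voicing): /p/ is a voiceless stop between vowels /e/ and /i/, so it voices to [b]. /k/ is a voiceless stop between vowels /i/ and /e/, so it voices to [g]. /noazabepikedabud/ → noazabebigedabud.
Rule 4 (final devoicing): /d/ is a voiced stop in word-final position, so it devoices to [t]. /noazabebigedabud/ → noazabebigedabut.

noazabebigedabut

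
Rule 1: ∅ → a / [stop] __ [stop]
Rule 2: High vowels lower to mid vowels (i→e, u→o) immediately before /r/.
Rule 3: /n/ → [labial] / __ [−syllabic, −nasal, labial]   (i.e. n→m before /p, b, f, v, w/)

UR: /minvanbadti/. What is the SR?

mimvambadati

Rule 1 (stop-cluster a-epenthesis): /d/ and /t/ form a stop–stop cluster, so [a] is inserted between them. /minvanbadti/ → minvanbadati.
Rule 2 (pre-rhotic lowering): no segment meets the environment; /minvanbadati/ is unchanged.
Rule 3 (nasal place assimilation): /n/ precedes the labial consonant /v/, so it assimilates in place to [m]. /n/ precedes the labial consonant /b/, so it assimilates in place to [m]. /minvanbadati/ → mimvambadati.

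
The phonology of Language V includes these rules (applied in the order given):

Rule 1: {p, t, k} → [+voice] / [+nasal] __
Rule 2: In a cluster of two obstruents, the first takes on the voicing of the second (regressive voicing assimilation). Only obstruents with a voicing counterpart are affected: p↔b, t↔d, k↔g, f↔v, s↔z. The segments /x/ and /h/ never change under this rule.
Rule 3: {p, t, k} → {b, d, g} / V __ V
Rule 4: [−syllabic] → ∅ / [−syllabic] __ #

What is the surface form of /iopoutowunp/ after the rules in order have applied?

Rule 1 (post-nasal voicing): /p/ is a voiceless stop immediately after the nasal /n/, so it voices to [b]. /iopoutowunp/ → iopoutowunb.
Rule 2 (regressive voicing assimilation): no segment meets the environment; /iopoutowunb/ is unchanged.
Rule 3 (intervocalic voicing): /p/ is a voiceless stop between vowels /o/ and /o/, so it voices to [b]. /t/ is a voiceless stop between vowels /u/ and /o/, so it voices to [d]. /iopoutowunb/ → ioboudowunb.
Rule 4 (final cluster simplification): /b/ is the second consonant of a word-final cluster /nb/, so it deletes. /ioboudowunb/ → ioboudowun.

ioboudowun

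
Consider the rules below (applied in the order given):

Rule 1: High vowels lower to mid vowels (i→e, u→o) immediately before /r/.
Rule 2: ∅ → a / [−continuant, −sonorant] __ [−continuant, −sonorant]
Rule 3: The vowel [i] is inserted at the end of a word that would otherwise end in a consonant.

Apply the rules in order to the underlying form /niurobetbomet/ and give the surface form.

niorobetabometi

Rule 1 (pre-rhotic lowering): /u/ is a high vowel immediately before /r/, so it lowers to [o]. /niurobetbomet/ → niorobetbomet.
Rule 2 (stop-cluster a-epenthesis): /t/ and /b/ form a stop–stop cluster, so [a] is inserted between them. /niorobetbomet/ → niorobetabomet.
Rule 3 (final i-epenthesis): the form ends in the consonant /t/, so [i] is inserted word-finally. /niorobetabomet/ → niorobetabometi.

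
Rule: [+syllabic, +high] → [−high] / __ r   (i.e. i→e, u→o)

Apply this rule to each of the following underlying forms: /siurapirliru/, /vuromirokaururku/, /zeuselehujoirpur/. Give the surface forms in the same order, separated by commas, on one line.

/siurapirliru/: /u/ is a high vowel immediately before /r/, so it lowers to [o]. /i/ is a high vowel immediately before /r/, so it lowers to [e]. /i/ is a high vowel immediately before /r/, so it lowers to [e]. → [sioraperleru].
/vuromirokaururku/: /u/ is a high vowel immediately before /r/, so it lowers to [o]. /i/ is a high vowel immediately before /r/, so it lowers to [e]. /u/ is a high vowel immediately before /r/, so it lowers to [o]. /u/ is a high vowel immediately before /r/, so it lowers to [o]. → [voromerokaororku].
/zeuselehujoirpur/: /i/ is a high vowel immediately before /r/, so it lowers to [e]. /u/ is a high vowel immediately before /r/, so it lowers to [o]. → [zeuselehujoerpor].

sioraperleru, voromerokaororku, zeuselehujoerpor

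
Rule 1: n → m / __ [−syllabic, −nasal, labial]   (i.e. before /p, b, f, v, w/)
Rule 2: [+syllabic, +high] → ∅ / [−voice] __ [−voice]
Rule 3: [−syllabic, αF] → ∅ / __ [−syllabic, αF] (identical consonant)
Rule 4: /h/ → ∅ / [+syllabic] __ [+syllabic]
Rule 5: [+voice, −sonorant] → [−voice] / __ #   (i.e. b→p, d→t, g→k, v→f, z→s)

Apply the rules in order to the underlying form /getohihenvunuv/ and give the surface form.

getoemvunuf

Rule 1 (nasal place assimilation): /n/ precedes the labial consonant /v/, so it assimilates in place to [m]. /getohihenvunuv/ → getohihemvunuv.
Rule 2 (high vowel syncope): /i/ is a high vowel flanked by voiceless consonants /h/ and /h/, so it deletes. /getohihemvunuv/ → getohhemvunuv.
Rule 3 (degemination): /hh/ is a geminate; the first /h/ deletes. /getohhemvunuv/ → getohemvunuv.
Rule 4 (intervocalic h-deletion): /h/ occurs between vowels /o/ and /e/, so it deletes. /getohemvunuv/ → getoemvunuv.
Rule 5 (final devoicing): /v/ is a voiced obstruent in word-final position, so it devoices to [f]. /getoemvunuv/ → getoemvunuf.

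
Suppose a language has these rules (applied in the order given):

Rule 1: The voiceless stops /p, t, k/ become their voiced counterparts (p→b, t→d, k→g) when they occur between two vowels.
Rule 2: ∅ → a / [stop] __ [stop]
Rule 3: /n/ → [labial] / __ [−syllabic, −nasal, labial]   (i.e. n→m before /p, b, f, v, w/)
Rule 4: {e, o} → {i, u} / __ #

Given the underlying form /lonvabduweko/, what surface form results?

Rule 1 (intervocalic voicing): /k/ is a voiceless stop between vowels /e/ and /o/, so it voices to [g]. /lonvabduweko/ → lonvabduwego.
Rule 2 (stop-cluster a-epenthesis): /b/ and /d/ form a stop–stop cluster, so [a] is inserted between them. /lonvabduwego/ → lonvabaduwego.
Rule 3 (nasal place assimilation): /n/ precedes the labial consonant /v/, so it assimilates in place to [m]. /lonvabaduwego/ → lomvabaduwego.
Rule 4 (final vowel raising): /o/ is a mid vowel in word-final position, so it raises to [u]. /lomvabaduwego/ → lomvabaduwegu.

lomvabaduwegu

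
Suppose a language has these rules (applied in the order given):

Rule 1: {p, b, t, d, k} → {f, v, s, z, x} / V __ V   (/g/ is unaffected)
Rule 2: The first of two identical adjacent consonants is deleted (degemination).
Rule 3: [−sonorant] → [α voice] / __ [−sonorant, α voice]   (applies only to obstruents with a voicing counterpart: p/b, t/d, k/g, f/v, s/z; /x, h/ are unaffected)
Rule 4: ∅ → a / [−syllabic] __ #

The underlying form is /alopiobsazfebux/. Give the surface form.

alofiopsasfevuxa

Rule 1 (intervocalic spirantization): /p/ is a stop between vowels /o/ and /i/, so it spirantizes to the fricative [f]. /b/ is a stop between vowels /e/ and /u/, so it spirantizes to the fricative [v]. /alopiobsazfebux/ → alofiobsazfevux.
Rule 2 (degemination): no segment meets the environment; /alofiobsazfevux/ is unchanged.
Rule 3 (regressive voicing assimilation): /b/ precedes the voiceless obstruent /s/, so it devoices to [p] by assimilation. /z/ precedes the voiceless obstruent /f/, so it devoices to [s] by assimilation. /alofiobsazfevux/ → alofiopsasfevux.
Rule 4 (final a-epenthesis): the form ends in the consonant /x/, so [a] is inserted word-finally. /alofiopsasfevux/ → alofiopsasfevuxa.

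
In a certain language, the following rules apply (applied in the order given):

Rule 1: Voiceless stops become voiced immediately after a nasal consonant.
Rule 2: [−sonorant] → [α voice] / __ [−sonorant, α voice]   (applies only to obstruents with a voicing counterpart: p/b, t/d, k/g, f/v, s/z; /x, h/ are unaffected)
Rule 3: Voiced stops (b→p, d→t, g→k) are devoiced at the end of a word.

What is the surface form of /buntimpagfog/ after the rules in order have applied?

Rule 1 (post-nasal voicing): /t/ is a voiceless stop immediately after the nasal /n/, so it voices to [d]. /p/ is a voiceless stop immediately after the nasal /m/, so it voices to [b]. /buntimpagfog/ → bundimbagfog.
Rule 2 (regressive voicing assimilation): /g/ precedes the voiceless obstruent /f/, so it devoices to [k] by assimilation. /bundimbagfog/ → bundimbakfog.
Rule 3 (final devoicing): /g/ is a voiced stop in word-final position, so it devoices to [k]. /bundimbakfog/ → bundimbakfok.

bundimbakfok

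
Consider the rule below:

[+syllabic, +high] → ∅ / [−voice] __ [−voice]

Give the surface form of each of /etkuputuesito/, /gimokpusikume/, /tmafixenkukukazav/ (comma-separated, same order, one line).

/etkuputuesito/: /u/ is a high vowel flanked by voiceless consonants /k/ and /p/, so it deletes. /u/ is a high vowel flanked by voiceless consonants /p/ and /t/, so it deletes. /i/ is a high vowel flanked by voiceless consonants /s/ and /t/, so it deletes. → [etkptuesto].
/gimokpusikume/: /u/ is a high vowel flanked by voiceless consonants /p/ and /s/, so it deletes. /i/ is a high vowel flanked by voiceless consonants /s/ and /k/, so it deletes. → [gimokpskume].
/tmafixenkukukazav/: /i/ is a high vowel flanked by voiceless consonants /f/ and /x/, so it deletes. /u/ is a high vowel flanked by voiceless consonants /k/ and /k/, so it deletes. /u/ is a high vowel flanked by voiceless consonants /k/ and /k/, so it deletes. → [tmafxenkkkazav].

etkptuesto, gimokpskume, tmafxenkkkazav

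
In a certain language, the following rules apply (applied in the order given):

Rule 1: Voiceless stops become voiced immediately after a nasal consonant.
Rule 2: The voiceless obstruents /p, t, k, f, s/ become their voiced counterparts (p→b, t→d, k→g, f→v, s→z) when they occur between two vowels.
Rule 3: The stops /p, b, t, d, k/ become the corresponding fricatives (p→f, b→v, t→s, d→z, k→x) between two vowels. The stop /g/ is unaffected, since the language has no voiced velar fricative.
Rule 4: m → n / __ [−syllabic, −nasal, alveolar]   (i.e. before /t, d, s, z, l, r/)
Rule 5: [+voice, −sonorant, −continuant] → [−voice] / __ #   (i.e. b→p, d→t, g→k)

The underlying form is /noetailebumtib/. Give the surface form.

Rule 1 (post-nasal voicing): /t/ is a voiceless stop immediately after the nasal /m/, so it voices to [d]. /noetailebumtib/ → noetailebumdib.
Rule 2 (intervocalic voicing): /t/ is a voiceless obstruent between vowels /e/ and /a/, so it voices to [d]. /noetailebumdib/ → noedailebumdib.
Rule 3 (intervocalic spirantization): /d/ is a stop between vowels /e/ and /a/, so it spirantizes to the fricative [z]. /b/ is a stop between vowels /e/ and /u/, so it spirantizes to the fricative [v]. /noedailebumdib/ → noezailevumdib.
Rule 4 (nasal place assimilation): /m/ precedes the alveolar consonant /d/, so it assimilates in place to [n]. /noezailevumdib/ → noezailevundib.
Rule 5 (final devoicing): /b/ is a voiced stop in word-final position, so it devoices to [p]. /noezailevundib/ → noezailevundip.

noezailevundip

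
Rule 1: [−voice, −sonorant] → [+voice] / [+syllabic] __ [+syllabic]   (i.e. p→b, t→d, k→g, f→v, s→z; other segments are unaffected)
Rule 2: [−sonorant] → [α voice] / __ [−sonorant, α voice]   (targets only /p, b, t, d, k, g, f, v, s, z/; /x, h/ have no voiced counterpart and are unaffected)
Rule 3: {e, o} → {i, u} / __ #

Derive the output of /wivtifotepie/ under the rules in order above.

Rule 1 (intervocalic voicing): /f/ is a voiceless obstruent between vowels /i/ and /o/, so it voices to [v]. /t/ is a voiceless obstruent between vowels /o/ and /e/, so it voices to [d]. /p/ is a voiceless obstruent between vowels /e/ and /i/, so it voices to [b]. /wivtifotepie/ → wivtivodebie.
Rule 2 (regressive voicing assimilation): /v/ precedes the voiceless obstruent /t/, so it devoices to [f] by assimilation. /wivtivodebie/ → wiftivodebie.
Rule 3 (final vowel raising): /e/ is a mid vowel in word-final position, so it raises to [i]. /wiftivodebie/ → wiftivodebii.

wiftivodebii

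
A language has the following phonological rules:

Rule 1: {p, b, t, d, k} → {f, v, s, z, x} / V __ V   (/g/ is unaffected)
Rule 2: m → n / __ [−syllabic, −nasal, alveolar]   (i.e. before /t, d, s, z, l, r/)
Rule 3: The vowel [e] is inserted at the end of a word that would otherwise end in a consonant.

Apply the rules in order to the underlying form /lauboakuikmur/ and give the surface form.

Rule 1 (intervocalic spirantization): /b/ is a stop between vowels /u/ and /o/, so it spirantizes to the fricative [v]. /k/ is a stop between vowels /a/ and /u/, so it spirantizes to the fricative [x]. /lauboakuikmur/ → lauvoaxuikmur.
Rule 2 (nasal place assimilation): no segment meets the environment; /lauvoaxuikmur/ is unchanged.
Rule 3 (final e-epenthesis): the form ends in the consonant /r/, so [e] is inserted word-finally. /lauvoaxuikmur/ → lauvoaxuikmure.

lauvoaxuikmure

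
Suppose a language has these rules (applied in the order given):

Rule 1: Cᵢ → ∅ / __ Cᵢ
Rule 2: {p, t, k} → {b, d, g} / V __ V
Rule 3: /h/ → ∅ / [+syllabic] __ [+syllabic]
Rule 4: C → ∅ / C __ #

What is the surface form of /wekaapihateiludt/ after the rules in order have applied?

Rule 1 (degemination): no segment meets the environment; /wekaapihateiludt/ is unchanged.
Rule 2 (intervocalic voicing): /k/ is a voiceless stop between vowels /e/ and /a/, so it voices to [g]. /p/ is a voiceless stop between vowels /a/ and /i/, so it voices to [b]. /t/ is a voiceless stop between vowels /a/ and /e/, so it voices to [d]. /wekaapihateiludt/ → wegaabihadeiludt.
Rule 3 (intervocalic h-deletion): /h/ occurs between vowels /i/ and /a/, so it deletes. /wegaabihadeiludt/ → wegaabiadeiludt.
Rule 4 (final cluster simplification): /t/ is the second consonant of a word-final cluster /dt/, so it deletes. /wegaabiadeiludt/ → wegaabiadeilud.

wegaabiadeilud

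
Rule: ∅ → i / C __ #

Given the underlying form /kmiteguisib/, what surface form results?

kmiteguisibi

the form ends in the consonant /b/, so [i] is inserted word-finally.
Surface form: [kmiteguisibi].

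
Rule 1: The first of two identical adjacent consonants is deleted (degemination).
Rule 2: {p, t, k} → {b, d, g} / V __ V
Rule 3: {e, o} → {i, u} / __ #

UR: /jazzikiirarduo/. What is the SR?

Rule 1 (degemination): /zz/ is a geminate; the first /z/ deletes. /jazzikiirarduo/ → jazikiirarduo.
Rule 2 (intervocalic voicing): /k/ is a voiceless stop between vowels /i/ and /i/, so it voices to [g]. /jazikiirarduo/ → jazigiirarduo.
Rule 3 (final vowel raising): /o/ is a mid vowel in word-final position, so it raises to [u]. /jazigiirarduo/ → jazigiirarduu.

jazigiirarduu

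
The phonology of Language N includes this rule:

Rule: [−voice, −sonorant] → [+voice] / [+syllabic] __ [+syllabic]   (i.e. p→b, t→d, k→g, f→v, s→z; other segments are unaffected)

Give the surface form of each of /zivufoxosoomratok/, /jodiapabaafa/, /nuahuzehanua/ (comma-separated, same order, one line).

zivuvoxozoomradok, jodiababaava, nuahuzehanua

/zivufoxosoomratok/: /f/ is a voiceless obstruent between vowels /u/ and /o/, so it voices to [v]. /s/ is a voiceless obstruent between vowels /o/ and /o/, so it voices to [z]. /t/ is a voiceless obstruent between vowels /a/ and /o/, so it voices to [d]. → [zivuvoxozoomradok].
/jodiapabaafa/: /p/ is a voiceless obstruent between vowels /a/ and /a/, so it voices to [b]. /f/ is a voiceless obstruent between vowels /a/ and /a/, so it voices to [v]. → [jodiababaava].
/nuahuzehanua/: the rule's environment is not met; surfaces unchanged as [nuahuzehanua].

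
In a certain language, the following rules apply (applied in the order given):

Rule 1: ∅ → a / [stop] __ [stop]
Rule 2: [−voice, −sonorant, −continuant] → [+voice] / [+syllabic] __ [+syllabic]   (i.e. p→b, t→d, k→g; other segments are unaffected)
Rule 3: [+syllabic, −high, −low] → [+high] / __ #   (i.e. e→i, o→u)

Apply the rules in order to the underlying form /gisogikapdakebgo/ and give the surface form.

gisogigabadagebagu

Rule 1 (stop-cluster a-epenthesis): /p/ and /d/ form a stop–stop cluster, so [a] is inserted between them. /b/ and /g/ form a stop–stop cluster, so [a] is inserted between them. /gisogikapdakebgo/ → gisogikapadakebago.
Rule 2 (intervocalic voicing): /k/ is a voiceless stop between vowels /i/ and /a/, so it voices to [g]. /p/ is a voiceless stop between vowels /a/ and /a/, so it voices to [b]. /k/ is a voiceless stop between vowels /a/ and /e/, so it voices to [g]. /gisogikapadakebago/ → gisogigabadagebago.
Rule 3 (final vowel raising): /o/ is a mid vowel in word-final position, so it raises to [u]. /gisogigabadagebago/ → gisogigabadagebagu.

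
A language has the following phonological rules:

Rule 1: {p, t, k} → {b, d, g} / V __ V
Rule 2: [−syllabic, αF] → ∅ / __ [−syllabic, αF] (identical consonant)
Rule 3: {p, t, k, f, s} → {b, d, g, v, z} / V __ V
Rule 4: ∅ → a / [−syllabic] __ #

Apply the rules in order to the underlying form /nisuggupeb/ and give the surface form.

nizugubeba

Rule 1 (intervocalic voicing): /p/ is a voiceless stop between vowels /u/ and /e/, so it voices to [b]. /nisuggupeb/ → nisuggubeb.
Rule 2 (degemination): /gg/ is a geminate; the first /g/ deletes. /nisuggubeb/ → nisugubeb.
Rule 3 (intervocalic voicing): /s/ is a voiceless obstruent between vowels /i/ and /u/, so it voices to [z]. /nisugubeb/ → nizugubeb.
Rule 4 (final a-epenthesis): the form ends in the consonant /b/, so [a] is inserted word-finally. /nizugubeb/ → nizugubeba.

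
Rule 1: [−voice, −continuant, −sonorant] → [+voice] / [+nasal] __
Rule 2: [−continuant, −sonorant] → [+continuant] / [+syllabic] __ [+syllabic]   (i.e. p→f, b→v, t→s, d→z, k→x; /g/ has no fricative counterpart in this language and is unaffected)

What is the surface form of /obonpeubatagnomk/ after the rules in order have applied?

Rule 1 (post-nasal voicing): /p/ is a voiceless stop immediately after the nasal /n/, so it voices to [b]. /k/ is a voiceless stop immediately after the nasal /m/, so it voices to [g]. /obonpeubatagnomk/ → obonbeubatagnomg.
Rule 2 (intervocalic spirantization): /b/ is a stop between vowels /o/ and /o/, so it spirantizes to the fricative [v]. /b/ is a stop between vowels /u/ and /a/, so it spirantizes to the fricative [v]. /t/ is a stop between vowels /a/ and /a/, so it spirantizes to the fricative [s]. /obonbeubatagnomg/ → ovonbeuvasagnomg.

ovonbeuvasagnomg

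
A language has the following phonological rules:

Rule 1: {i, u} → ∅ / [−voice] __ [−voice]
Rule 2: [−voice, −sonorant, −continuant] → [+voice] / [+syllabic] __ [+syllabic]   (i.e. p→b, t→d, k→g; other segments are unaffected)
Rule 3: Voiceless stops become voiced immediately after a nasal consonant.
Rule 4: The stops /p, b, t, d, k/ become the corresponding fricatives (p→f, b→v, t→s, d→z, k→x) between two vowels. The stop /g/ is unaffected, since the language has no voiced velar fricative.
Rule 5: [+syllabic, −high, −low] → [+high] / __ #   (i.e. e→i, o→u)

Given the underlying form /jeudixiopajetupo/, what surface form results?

Rule 1 (high vowel syncope): /u/ is a high vowel flanked by voiceless consonants /t/ and /p/, so it deletes. /jeudixiopajetupo/ → jeudixiopajetpo.
Rule 2 (intervocalic voicing): /p/ is a voiceless stop between vowels /o/ and /a/, so it voices to [b]. /jeudixiopajetpo/ → jeudixiobajetpo.
Rule 3 (post-nasal voicing): no segment meets the environment; /jeudixiobajetpo/ is unchanged.
Rule 4 (intervocalic spirantization): /d/ is a stop between vowels /u/ and /i/, so it spirantizes to the fricative [z]. /b/ is a stop between vowels /o/ and /a/, so it spirantizes to the fricative [v]. /jeudixiobajetpo/ → jeuzixiovajetpo.
Rule 5 (final vowel raising): /o/ is a mid vowel in word-final position, so it raises to [u]. /jeuzixiovajetpo/ → jeuzixiovajetpu.

jeuzixiovajetpu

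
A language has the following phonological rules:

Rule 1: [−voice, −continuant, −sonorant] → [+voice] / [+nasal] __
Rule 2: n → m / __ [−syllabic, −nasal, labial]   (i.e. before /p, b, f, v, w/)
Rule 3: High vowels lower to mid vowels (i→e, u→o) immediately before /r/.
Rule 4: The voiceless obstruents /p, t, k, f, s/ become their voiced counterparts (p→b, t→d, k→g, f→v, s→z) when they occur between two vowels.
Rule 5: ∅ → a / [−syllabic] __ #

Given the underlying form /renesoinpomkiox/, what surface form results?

Rule 1 (post-nasal voicing): /p/ is a voiceless stop immediately after the nasal /n/, so it voices to [b]. /k/ is a voiceless stop immediately after the nasal /m/, so it voices to [g]. /renesoinpomkiox/ → renesoinbomgiox.
Rule 2 (nasal place assimilation): /n/ precedes the labial consonant /b/, so it assimilates in place to [m]. /renesoinbomgiox/ → renesoimbomgiox.
Rule 3 (pre-rhotic lowering): no segment meets the environment; /renesoimbomgiox/ is unchanged.
Rule 4 (intervocalic voicing): /s/ is a voiceless obstruent between vowels /e/ and /o/, so it voices to [z]. /renesoimbomgiox/ → renezoimbomgiox.
Rule 5 (final a-epenthesis): the form ends in the consonant /x/, so [a] is inserted word-finally. /renezoimbomgiox/ → renezoimbomgioxa.

renezoimbomgioxa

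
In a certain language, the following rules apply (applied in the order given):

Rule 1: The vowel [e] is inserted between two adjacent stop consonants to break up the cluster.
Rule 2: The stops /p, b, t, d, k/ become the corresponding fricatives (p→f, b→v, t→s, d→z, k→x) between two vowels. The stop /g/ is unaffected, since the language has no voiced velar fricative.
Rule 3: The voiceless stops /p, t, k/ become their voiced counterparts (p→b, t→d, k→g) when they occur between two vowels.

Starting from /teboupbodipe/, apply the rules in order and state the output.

tevoufevozife

Rule 1 (stop-cluster e-epenthesis): /p/ and /b/ form a stop–stop cluster, so [e] is inserted between them. /teboupbodipe/ → teboupebodipe.
Rule 2 (intervocalic spirantization): /b/ is a stop between vowels /e/ and /o/, so it spirantizes to the fricative [v]. /p/ is a stop between vowels /u/ and /e/, so it spirantizes to the fricative [f]. /b/ is a stop between vowels /e/ and /o/, so it spirantizes to the fricative [v]. /d/ is a stop between vowels /o/ and /i/, so it spirantizes to the fricative [z]. /p/ is a stop between vowels /i/ and /e/, so it spirantizes to the fricative [f]. /teboupebodipe/ → tevoufevozife.
Rule 3 (intervocalic voicing): no segment meets the environment; /tevoufevozife/ is unchanged.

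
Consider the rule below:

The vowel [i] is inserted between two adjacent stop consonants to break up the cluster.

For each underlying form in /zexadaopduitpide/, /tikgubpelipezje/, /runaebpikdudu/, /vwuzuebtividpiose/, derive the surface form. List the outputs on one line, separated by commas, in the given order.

zexadaopiduitipide, tikigubipelipezje, runaebipikidudu, vwuzuebitividipiose

/zexadaopduitpide/: /p/ and /d/ form a stop–stop cluster, so [i] is inserted between them. /t/ and /p/ form a stop–stop cluster, so [i] is inserted between them. → [zexadaopiduitipide].
/tikgubpelipezje/: /k/ and /g/ form a stop–stop cluster, so [i] is inserted between them. /b/ and /p/ form a stop–stop cluster, so [i] is inserted between them. → [tikigubipelipezje].
/runaebpikdudu/: /b/ and /p/ form a stop–stop cluster, so [i] is inserted between them. /k/ and /d/ form a stop–stop cluster, so [i] is inserted between them. → [runaebipikidudu].
/vwuzuebtividpiose/: /b/ and /t/ form a stop–stop cluster, so [i] is inserted between them. /d/ and /p/ form a stop–stop cluster, so [i] is inserted between them. → [vwuzuebitividipiose].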